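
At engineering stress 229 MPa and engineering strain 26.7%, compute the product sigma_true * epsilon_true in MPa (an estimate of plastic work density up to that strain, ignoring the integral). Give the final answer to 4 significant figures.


sigma_true = sigma_eng * (1 + epsilon_eng)
sigma_true = 229 * (1 + 0.267) = 290.143 MPa
epsilon_true = ln(1 + epsilon_eng)
epsilon_true = ln(1 + 0.267) = 0.236652
sigma_true * epsilon_true = 290.143 * 0.236652 = 68.66 MPa


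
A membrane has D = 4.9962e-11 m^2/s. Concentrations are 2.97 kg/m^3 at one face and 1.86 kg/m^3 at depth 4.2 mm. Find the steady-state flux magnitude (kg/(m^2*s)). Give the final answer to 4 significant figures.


J = -D * (dC/dx) = D * (C1 - C2) / dx
J = 4.9962e-11 * (2.97 - 1.86) / 4.2e-03
J = 1.32e-08 kg/(m^2*s)


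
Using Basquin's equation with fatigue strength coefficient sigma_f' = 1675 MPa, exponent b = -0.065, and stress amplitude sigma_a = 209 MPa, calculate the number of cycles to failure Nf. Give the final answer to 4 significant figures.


sigma_a = sigma_f' * (2*Nf)^b
2*Nf = (sigma_a / sigma_f')^(1/b)
2*Nf = (209 / 1675)^(1/-0.065)
2*Nf = 8.04766e+13
Nf = 4.024e+13 cycles


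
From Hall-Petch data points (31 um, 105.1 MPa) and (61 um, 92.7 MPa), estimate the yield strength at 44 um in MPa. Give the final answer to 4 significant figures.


sigma_y = sigma0 + k / sqrt(d)
1/sqrt(d1) = 1/sqrt(3.1e-05) = 179.605;  1/sqrt(d2) = 128.037
k = (sigma1 - sigma2) / (1/sqrt(d1) - 1/sqrt(d2)) = (105.1 - 92.7) / (179.605 - 128.037) = 0.240457 MPa*m^0.5
sigma0 = sigma1 - k/sqrt(d1) = 105.1 - 0.240457*179.605 = 61.9126 MPa
sigma_y(d3) = 61.9126 + 0.240457 / sqrt(4.4e-05) = 98.16 MPa


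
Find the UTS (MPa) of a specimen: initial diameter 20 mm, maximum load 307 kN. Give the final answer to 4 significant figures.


A0 = pi*(d/2)^2 = pi*(20/2)^2 = 314.159 mm^2
UTS = F_max / A0 = 307*1000 / 314.159
UTS = 977.2 MPa


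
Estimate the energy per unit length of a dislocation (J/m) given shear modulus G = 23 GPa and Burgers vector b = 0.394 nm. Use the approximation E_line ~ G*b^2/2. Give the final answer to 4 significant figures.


E = G*b^2/2
b = 0.394 nm = 3.94e-10 m
G = 23 GPa = 2.3e+10 Pa
E = 0.5 * 2.3e+10 * (3.94e-10)^2
E = 1.785e-09 J/m


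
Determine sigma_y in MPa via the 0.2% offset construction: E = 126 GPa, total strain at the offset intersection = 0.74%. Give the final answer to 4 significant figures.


Offset strain = 0.002
Elastic strain at yield = total_strain - offset = 7.4e-03 - 0.002 = 5.4e-03
sigma_y = E * elastic_strain = 126000 * 5.4e-03
sigma_y = 680.4 MPa


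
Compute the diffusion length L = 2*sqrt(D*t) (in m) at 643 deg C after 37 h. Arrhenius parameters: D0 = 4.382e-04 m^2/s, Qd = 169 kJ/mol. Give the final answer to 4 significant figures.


Step 1: D = D0 * exp(-Qd/(R*T))
T = 916.15 K
D = 4.382e-04 * exp(-169e3 / (8.314 * 916.15)) = 1.01327e-13 m^2/s
Step 2: L = 2*sqrt(D*t)
t = 37 h = 133200 s
L = 2*sqrt(1.01327e-13 * 133200) = 2.324e-04 m


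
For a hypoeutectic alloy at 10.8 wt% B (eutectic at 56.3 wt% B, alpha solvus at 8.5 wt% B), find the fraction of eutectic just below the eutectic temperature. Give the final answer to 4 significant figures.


f_primary = (C_e - C0) / (C_e - C_alpha_max)
f_primary = (56.3 - 10.8) / (56.3 - 8.5)
f_primary = 0.951883
f_eutectic = 1 - 0.951883 = 0.04812


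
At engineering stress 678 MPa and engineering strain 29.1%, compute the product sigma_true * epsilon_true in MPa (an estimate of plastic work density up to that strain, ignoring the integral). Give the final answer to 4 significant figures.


sigma_true = sigma_eng * (1 + epsilon_eng)
sigma_true = 678 * (1 + 0.291) = 875.298 MPa
epsilon_true = ln(1 + epsilon_eng)
epsilon_true = ln(1 + 0.291) = 0.255417
sigma_true * epsilon_true = 875.298 * 0.255417 = 223.6 MPa


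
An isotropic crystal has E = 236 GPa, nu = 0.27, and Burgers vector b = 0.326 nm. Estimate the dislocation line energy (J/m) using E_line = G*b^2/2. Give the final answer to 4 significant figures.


Step 1: G = E / (2*(1+nu))
G = 236 / (2*(1+0.27)) = 92.9134 GPa = 9.29134e+10 Pa
Step 2: E_line = G*b^2/2
b = 0.326 nm = 3.26e-10 m
E_line = 0.5 * 9.29134e+10 * (3.26e-10)^2 = 4.937e-09 J/m


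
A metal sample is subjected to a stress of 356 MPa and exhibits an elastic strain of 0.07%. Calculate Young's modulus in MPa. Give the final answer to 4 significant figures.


E = sigma / epsilon
epsilon = 0.07% = 7e-04
E = 356 / 7e-04
E = 508600 MPa


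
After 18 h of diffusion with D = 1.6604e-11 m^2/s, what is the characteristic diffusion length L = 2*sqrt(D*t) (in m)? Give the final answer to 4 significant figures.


t = 18 hr = 64800 s
Diffusion length = 2*sqrt(D*t)
= 2*sqrt(1.6604e-11 * 64800)
= 2.075e-03 m


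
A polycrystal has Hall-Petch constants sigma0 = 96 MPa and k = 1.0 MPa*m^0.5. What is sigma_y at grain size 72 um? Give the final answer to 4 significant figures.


sigma_y = sigma0 + k / sqrt(d)
d = 72 um = 7.2e-05 m
sigma_y = 96 + 1.0 / sqrt(7.2e-05)
sigma_y = 213.9 MPa


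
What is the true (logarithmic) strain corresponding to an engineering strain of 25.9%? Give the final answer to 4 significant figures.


epsilon_true = ln(1 + epsilon_eng)
epsilon_true = ln(1 + 0.259)
epsilon_true = 0.2303


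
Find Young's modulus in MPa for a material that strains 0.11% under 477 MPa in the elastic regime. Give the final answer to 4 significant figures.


E = sigma / epsilon
epsilon = 0.11% = 1.1e-03
E = 477 / 1.1e-03
E = 433600 MPa


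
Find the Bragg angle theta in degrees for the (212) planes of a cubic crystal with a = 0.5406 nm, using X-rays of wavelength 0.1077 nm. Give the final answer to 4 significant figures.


d = a / sqrt(h^2+k^2+l^2)
d = 0.5406 / sqrt(9) = 0.1802 nm
lambda = 2*d*sin(theta)  =>  sin(theta) = lambda / (2*d)
sin(theta) = 0.1077 / (2 * 0.1802) = 0.298835
theta = 17.39 deg


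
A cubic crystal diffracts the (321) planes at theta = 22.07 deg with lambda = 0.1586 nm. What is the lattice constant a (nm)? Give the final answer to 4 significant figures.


d = lambda / (2*sin(theta))
d = 0.1586 / (2*sin(22.07 deg))
d = 0.211051 nm
a = d * sqrt(h^2+k^2+l^2) = 0.211051 * sqrt(14)
a = 0.7897 nm


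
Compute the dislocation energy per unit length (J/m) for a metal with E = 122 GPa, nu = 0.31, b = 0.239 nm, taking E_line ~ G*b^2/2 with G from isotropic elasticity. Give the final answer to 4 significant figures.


Step 1: G = E / (2*(1+nu))
G = 122 / (2*(1+0.31)) = 46.5649 GPa = 4.65649e+10 Pa
Step 2: E_line = G*b^2/2
b = 0.239 nm = 2.39e-10 m
E_line = 0.5 * 4.65649e+10 * (2.39e-10)^2 = 1.33e-09 J/m


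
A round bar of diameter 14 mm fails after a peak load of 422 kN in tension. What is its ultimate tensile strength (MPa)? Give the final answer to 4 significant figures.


A0 = pi*(d/2)^2 = pi*(14/2)^2 = 153.938 mm^2
UTS = F_max / A0 = 422*1000 / 153.938
UTS = 2741 MPa


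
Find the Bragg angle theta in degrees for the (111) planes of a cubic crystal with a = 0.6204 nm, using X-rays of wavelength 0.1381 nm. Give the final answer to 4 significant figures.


d = a / sqrt(h^2+k^2+l^2)
d = 0.6204 / sqrt(3) = 0.358188 nm
lambda = 2*d*sin(theta)  =>  sin(theta) = lambda / (2*d)
sin(theta) = 0.1381 / (2 * 0.358188) = 0.192776
theta = 11.11 deg


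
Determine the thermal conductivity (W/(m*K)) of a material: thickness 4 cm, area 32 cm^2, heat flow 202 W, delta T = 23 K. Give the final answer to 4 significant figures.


k = Q*L / (A*dT)
L = 0.04 m, A = 3.2e-03 m^2
k = 202 * 0.04 / (3.2e-03 * 23)
k = 109.8 W/(m*K)


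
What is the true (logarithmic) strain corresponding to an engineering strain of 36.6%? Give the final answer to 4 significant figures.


epsilon_true = ln(1 + epsilon_eng)
epsilon_true = ln(1 + 0.366)
epsilon_true = 0.3119


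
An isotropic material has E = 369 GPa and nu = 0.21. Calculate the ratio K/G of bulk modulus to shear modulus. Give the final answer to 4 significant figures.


G = E / (2*(1+nu))
G = 369 / (2*(1+0.21)) = 152.479 GPa
K = E / (3*(1-2*nu))
K = 369 / (3*(1-2*0.21)) = 212.069 GPa
K/G = 212.069 / 152.479 = 1.391


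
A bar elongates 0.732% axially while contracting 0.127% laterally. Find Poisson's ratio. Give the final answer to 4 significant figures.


nu = -epsilon_lat / epsilon_axial
Lateral strain is contraction (negative), so using magnitudes:
nu = 0.127 / 0.732
nu = 0.1735


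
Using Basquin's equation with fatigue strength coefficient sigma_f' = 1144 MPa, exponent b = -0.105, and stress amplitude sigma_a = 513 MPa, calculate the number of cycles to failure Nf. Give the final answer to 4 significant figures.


sigma_a = sigma_f' * (2*Nf)^b
2*Nf = (sigma_a / sigma_f')^(1/b)
2*Nf = (513 / 1144)^(1/-0.105)
2*Nf = 2075.99
Nf = 1038 cycles


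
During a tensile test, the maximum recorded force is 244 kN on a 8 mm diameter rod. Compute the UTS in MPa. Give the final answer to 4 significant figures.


A0 = pi*(d/2)^2 = pi*(8/2)^2 = 50.2655 mm^2
UTS = F_max / A0 = 244*1000 / 50.2655
UTS = 4854 MPa


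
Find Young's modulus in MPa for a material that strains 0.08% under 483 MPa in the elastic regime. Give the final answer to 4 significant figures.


E = sigma / epsilon
epsilon = 0.08% = 8e-04
E = 483 / 8e-04
E = 603800 MPa


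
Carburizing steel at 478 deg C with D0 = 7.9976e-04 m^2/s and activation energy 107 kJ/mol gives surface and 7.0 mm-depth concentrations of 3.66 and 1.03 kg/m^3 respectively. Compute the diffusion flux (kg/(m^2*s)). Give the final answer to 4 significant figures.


Step 1: D = D0 * exp(-Qd/(R*T))
T = 478 + 273.15 = 751.15 K
D = 7.9976e-04 * exp(-107e3 / (8.314 * 751.15)) = 2.89706e-11 m^2/s
Step 2: J = D * (C1 - C2) / dx
J = 2.89706e-11 * (3.66 - 1.03) / 7e-03
J = 1.088e-08 kg/(m^2*s)


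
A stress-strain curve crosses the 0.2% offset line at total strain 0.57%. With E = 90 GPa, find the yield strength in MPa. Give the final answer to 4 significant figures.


Offset strain = 0.002
Elastic strain at yield = total_strain - offset = 5.7e-03 - 0.002 = 3.7e-03
sigma_y = E * elastic_strain = 90000 * 3.7e-03
sigma_y = 333 MPa


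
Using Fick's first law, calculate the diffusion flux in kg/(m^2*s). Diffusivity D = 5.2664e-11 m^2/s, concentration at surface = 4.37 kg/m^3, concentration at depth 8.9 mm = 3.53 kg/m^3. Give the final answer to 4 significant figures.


J = -D * (dC/dx) = D * (C1 - C2) / dx
J = 5.2664e-11 * (4.37 - 3.53) / 8.9e-03
J = 4.971e-09 kg/(m^2*s)


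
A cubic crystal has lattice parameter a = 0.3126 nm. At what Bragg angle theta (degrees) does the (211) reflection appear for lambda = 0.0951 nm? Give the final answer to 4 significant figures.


d = a / sqrt(h^2+k^2+l^2)
d = 0.3126 / sqrt(6) = 0.127618 nm
lambda = 2*d*sin(theta)  =>  sin(theta) = lambda / (2*d)
sin(theta) = 0.0951 / (2 * 0.127618) = 0.372595
theta = 21.88 deg


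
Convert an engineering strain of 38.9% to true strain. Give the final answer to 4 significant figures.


epsilon_true = ln(1 + epsilon_eng)
epsilon_true = ln(1 + 0.389)
epsilon_true = 0.3286


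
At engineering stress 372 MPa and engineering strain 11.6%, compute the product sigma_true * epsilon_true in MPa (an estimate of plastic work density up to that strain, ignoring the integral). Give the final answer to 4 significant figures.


sigma_true = sigma_eng * (1 + epsilon_eng)
sigma_true = 372 * (1 + 0.116) = 415.152 MPa
epsilon_true = ln(1 + epsilon_eng)
epsilon_true = ln(1 + 0.116) = 0.109751
sigma_true * epsilon_true = 415.152 * 0.109751 = 45.56 MPa


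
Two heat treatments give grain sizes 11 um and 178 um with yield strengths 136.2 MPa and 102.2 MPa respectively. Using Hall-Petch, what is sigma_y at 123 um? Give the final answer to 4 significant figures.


sigma_y = sigma0 + k / sqrt(d)
1/sqrt(d1) = 1/sqrt(1.1e-05) = 301.511;  1/sqrt(d2) = 74.9532
k = (sigma1 - sigma2) / (1/sqrt(d1) - 1/sqrt(d2)) = (136.2 - 102.2) / (301.511 - 74.9532) = 0.150072 MPa*m^0.5
sigma0 = sigma1 - k/sqrt(d1) = 136.2 - 0.150072*301.511 = 90.9516 MPa
sigma_y(d3) = 90.9516 + 0.150072 / sqrt(1.23e-04) = 104.5 MPa


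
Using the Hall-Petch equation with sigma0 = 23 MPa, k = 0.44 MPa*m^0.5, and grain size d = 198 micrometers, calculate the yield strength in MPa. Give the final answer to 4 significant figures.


sigma_y = sigma0 + k / sqrt(d)
d = 198 um = 1.98e-04 m
sigma_y = 23 + 0.44 / sqrt(1.98e-04)
sigma_y = 54.27 MPa


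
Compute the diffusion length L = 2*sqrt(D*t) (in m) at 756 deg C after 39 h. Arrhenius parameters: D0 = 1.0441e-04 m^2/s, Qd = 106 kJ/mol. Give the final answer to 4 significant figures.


Step 1: D = D0 * exp(-Qd/(R*T))
T = 1029.15 K
D = 1.0441e-04 * exp(-106e3 / (8.314 * 1029.15)) = 4.35015e-10 m^2/s
Step 2: L = 2*sqrt(D*t)
t = 39 h = 140400 s
L = 2*sqrt(4.35015e-10 * 140400) = 0.01563 m


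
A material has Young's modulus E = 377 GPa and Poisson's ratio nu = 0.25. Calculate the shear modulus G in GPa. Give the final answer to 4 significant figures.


G = E / (2*(1+nu))
G = 377 / (2*(1+0.25))
G = 150.8 GPa


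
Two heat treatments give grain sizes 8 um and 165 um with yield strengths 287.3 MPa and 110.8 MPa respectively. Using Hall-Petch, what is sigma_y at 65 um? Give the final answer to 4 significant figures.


sigma_y = sigma0 + k / sqrt(d)
1/sqrt(d1) = 1/sqrt(8e-06) = 353.553;  1/sqrt(d2) = 77.8499
k = (sigma1 - sigma2) / (1/sqrt(d1) - 1/sqrt(d2)) = (287.3 - 110.8) / (353.553 - 77.8499) = 0.64018 MPa*m^0.5
sigma0 = sigma1 - k/sqrt(d1) = 287.3 - 0.64018*353.553 = 60.962 MPa
sigma_y(d3) = 60.962 + 0.64018 / sqrt(6.5e-05) = 140.4 MPa


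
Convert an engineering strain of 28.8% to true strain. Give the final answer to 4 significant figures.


epsilon_true = ln(1 + epsilon_eng)
epsilon_true = ln(1 + 0.288)
epsilon_true = 0.2531


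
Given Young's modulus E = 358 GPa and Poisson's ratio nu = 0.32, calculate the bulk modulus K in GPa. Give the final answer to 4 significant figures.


K = E / (3*(1-2*nu))
K = 358 / (3*(1-2*0.32))
K = 331.5 GPa


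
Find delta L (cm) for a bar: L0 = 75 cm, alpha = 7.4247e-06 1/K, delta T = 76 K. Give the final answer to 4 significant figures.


dL = L0 * alpha * dT
dL = 75 * 7.4247e-06 * 76
dL = 0.04232 cm


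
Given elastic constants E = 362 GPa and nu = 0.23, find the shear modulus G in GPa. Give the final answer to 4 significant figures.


G = E / (2*(1+nu))
G = 362 / (2*(1+0.23))
G = 147.2 GPa


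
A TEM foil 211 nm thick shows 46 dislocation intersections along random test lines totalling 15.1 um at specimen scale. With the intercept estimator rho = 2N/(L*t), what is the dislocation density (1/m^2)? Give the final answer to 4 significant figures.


rho = 2N / (L * t)
L = 15.1 um = 1.51e-05 m, t = 211 nm = 2.11e-07 m
rho = 2 * 46 / (1.51e-05 * 2.11e-07)
rho = 2.888e+13 1/m^2


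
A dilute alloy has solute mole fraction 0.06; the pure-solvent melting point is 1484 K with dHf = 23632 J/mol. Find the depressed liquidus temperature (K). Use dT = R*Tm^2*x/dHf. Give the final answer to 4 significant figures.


dT = R*Tm^2*x / dHf
dT = 8.314 * 1484^2 * 0.06 / 23632
dT = 46.4867 K
T_new = 1484 - 46.4867 = 1438 K


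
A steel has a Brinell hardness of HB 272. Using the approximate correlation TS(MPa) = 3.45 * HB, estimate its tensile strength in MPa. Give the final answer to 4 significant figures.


TS (MPa) = 3.45 * HB
TS = 3.45 * 272
TS = 938.4 MPa


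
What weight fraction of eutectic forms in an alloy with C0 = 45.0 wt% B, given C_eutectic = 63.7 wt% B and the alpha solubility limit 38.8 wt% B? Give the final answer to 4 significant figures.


f_primary = (C_e - C0) / (C_e - C_alpha_max)
f_primary = (63.7 - 45.0) / (63.7 - 38.8)
f_primary = 0.751004
f_eutectic = 1 - 0.751004 = 0.249


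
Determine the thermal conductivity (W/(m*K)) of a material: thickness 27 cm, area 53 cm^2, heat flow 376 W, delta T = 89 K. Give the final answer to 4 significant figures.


k = Q*L / (A*dT)
L = 0.27 m, A = 5.3e-03 m^2
k = 376 * 0.27 / (5.3e-03 * 89)
k = 215.2 W/(m*K)


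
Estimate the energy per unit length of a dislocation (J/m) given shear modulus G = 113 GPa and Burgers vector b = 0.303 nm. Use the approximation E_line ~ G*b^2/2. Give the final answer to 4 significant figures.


E = G*b^2/2
b = 0.303 nm = 3.03e-10 m
G = 113 GPa = 1.13e+11 Pa
E = 0.5 * 1.13e+11 * (3.03e-10)^2
E = 5.187e-09 J/m


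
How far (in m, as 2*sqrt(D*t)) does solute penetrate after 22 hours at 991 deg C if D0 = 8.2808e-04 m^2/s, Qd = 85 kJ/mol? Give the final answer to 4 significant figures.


Step 1: D = D0 * exp(-Qd/(R*T))
T = 1264.15 K
D = 8.2808e-04 * exp(-85e3 / (8.314 * 1264.15)) = 2.54535e-07 m^2/s
Step 2: L = 2*sqrt(D*t)
t = 22 h = 79200 s
L = 2*sqrt(2.54535e-07 * 79200) = 0.284 m


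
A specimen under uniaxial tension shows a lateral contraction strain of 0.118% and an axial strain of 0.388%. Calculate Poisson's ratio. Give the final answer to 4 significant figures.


nu = -epsilon_lat / epsilon_axial
Lateral strain is contraction (negative), so using magnitudes:
nu = 0.118 / 0.388
nu = 0.3041


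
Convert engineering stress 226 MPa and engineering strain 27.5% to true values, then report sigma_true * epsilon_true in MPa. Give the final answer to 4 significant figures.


sigma_true = sigma_eng * (1 + epsilon_eng)
sigma_true = 226 * (1 + 0.275) = 288.15 MPa
epsilon_true = ln(1 + epsilon_eng)
epsilon_true = ln(1 + 0.275) = 0.242946
sigma_true * epsilon_true = 288.15 * 0.242946 = 70 MPa


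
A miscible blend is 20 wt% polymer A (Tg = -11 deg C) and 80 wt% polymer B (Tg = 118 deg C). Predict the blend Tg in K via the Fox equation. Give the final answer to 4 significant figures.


1/Tg = w1/Tg1 + w2/Tg2 (in Kelvin)
Tg1 = 262.15 K, Tg2 = 391.15 K
1/Tg = 0.2/262.15 + 0.8/391.15
Tg = 356.1 K


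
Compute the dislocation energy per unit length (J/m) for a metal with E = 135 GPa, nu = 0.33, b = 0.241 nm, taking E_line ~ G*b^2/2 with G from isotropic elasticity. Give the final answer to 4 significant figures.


Step 1: G = E / (2*(1+nu))
G = 135 / (2*(1+0.33)) = 50.7519 GPa = 5.07519e+10 Pa
Step 2: E_line = G*b^2/2
b = 0.241 nm = 2.41e-10 m
E_line = 0.5 * 5.07519e+10 * (2.41e-10)^2 = 1.474e-09 J/m


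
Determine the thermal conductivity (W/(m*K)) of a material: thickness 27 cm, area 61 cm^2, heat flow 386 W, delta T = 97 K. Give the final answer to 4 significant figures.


k = Q*L / (A*dT)
L = 0.27 m, A = 6.1e-03 m^2
k = 386 * 0.27 / (6.1e-03 * 97)
k = 176.1 W/(m*K)


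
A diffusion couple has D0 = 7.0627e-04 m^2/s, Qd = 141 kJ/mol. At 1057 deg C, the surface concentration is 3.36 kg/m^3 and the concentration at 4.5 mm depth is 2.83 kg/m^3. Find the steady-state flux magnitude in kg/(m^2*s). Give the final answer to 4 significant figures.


Step 1: D = D0 * exp(-Qd/(R*T))
T = 1057 + 273.15 = 1330.15 K
D = 7.0627e-04 * exp(-141e3 / (8.314 * 1330.15)) = 2.04992e-09 m^2/s
Step 2: J = D * (C1 - C2) / dx
J = 2.04992e-09 * (3.36 - 2.83) / 4.5e-03
J = 2.414e-07 kg/(m^2*s)


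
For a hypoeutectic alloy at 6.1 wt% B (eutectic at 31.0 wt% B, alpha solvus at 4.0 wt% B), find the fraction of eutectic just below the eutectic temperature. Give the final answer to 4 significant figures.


f_primary = (C_e - C0) / (C_e - C_alpha_max)
f_primary = (31.0 - 6.1) / (31.0 - 4.0)
f_primary = 0.922222
f_eutectic = 1 - 0.922222 = 0.07778


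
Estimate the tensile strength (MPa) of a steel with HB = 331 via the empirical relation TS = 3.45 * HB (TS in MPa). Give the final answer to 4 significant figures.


TS (MPa) = 3.45 * HB
TS = 3.45 * 331
TS = 1142 MPa


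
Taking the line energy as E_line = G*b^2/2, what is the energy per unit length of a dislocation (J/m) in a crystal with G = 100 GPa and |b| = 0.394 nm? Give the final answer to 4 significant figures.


E = G*b^2/2
b = 0.394 nm = 3.94e-10 m
G = 100 GPa = 1e+11 Pa
E = 0.5 * 1e+11 * (3.94e-10)^2
E = 7.762e-09 J/m


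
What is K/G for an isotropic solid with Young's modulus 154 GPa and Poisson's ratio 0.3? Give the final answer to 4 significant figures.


G = E / (2*(1+nu))
G = 154 / (2*(1+0.3)) = 59.2308 GPa
K = E / (3*(1-2*nu))
K = 154 / (3*(1-2*0.3)) = 128.333 GPa
K/G = 128.333 / 59.2308 = 2.167


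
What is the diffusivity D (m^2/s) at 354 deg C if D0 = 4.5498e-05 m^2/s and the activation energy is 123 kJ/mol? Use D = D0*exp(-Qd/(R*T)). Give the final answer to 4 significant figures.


D = D0 * exp(-Qd / (R*T))
T = 627.15 K
D = 4.5498e-05 * exp(-123e3 / (8.314 * 627.15))
D = 2.589e-15 m^2/s


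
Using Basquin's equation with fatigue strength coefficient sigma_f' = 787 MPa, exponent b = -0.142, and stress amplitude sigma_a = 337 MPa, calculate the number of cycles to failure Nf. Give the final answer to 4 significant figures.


sigma_a = sigma_f' * (2*Nf)^b
2*Nf = (sigma_a / sigma_f')^(1/b)
2*Nf = (337 / 787)^(1/-0.142)
2*Nf = 392.625
Nf = 196.3 cycles


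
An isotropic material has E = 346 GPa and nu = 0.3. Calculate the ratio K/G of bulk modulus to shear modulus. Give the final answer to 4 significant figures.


G = E / (2*(1+nu))
G = 346 / (2*(1+0.3)) = 133.077 GPa
K = E / (3*(1-2*nu))
K = 346 / (3*(1-2*0.3)) = 288.333 GPa
K/G = 288.333 / 133.077 = 2.167


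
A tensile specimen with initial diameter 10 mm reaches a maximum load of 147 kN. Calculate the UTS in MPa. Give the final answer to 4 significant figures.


A0 = pi*(d/2)^2 = pi*(10/2)^2 = 78.5398 mm^2
UTS = F_max / A0 = 147*1000 / 78.5398
UTS = 1872 MPa


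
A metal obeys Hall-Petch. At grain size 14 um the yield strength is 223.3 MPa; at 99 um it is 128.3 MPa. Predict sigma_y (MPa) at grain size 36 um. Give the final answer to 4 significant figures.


sigma_y = sigma0 + k / sqrt(d)
1/sqrt(d1) = 1/sqrt(1.4e-05) = 267.261;  1/sqrt(d2) = 100.504
k = (sigma1 - sigma2) / (1/sqrt(d1) - 1/sqrt(d2)) = (223.3 - 128.3) / (267.261 - 100.504) = 0.56969 MPa*m^0.5
sigma0 = sigma1 - k/sqrt(d1) = 223.3 - 0.56969*267.261 = 71.044 MPa
sigma_y(d3) = 71.044 + 0.56969 / sqrt(3.6e-05) = 166 MPa


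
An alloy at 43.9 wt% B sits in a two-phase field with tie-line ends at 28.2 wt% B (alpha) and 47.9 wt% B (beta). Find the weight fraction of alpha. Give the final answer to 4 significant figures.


f_alpha = (C_beta - C0) / (C_beta - C_alpha)
f_alpha = (47.9 - 43.9) / (47.9 - 28.2)
f_alpha = 0.203


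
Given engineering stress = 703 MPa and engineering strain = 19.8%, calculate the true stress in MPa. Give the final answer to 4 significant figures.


sigma_true = sigma_eng * (1 + epsilon_eng)
sigma_true = 703 * (1 + 0.198)
sigma_true = 842.2 MPa


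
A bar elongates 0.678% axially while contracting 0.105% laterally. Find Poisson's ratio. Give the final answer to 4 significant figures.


nu = -epsilon_lat / epsilon_axial
Lateral strain is contraction (negative), so using magnitudes:
nu = 0.105 / 0.678
nu = 0.1549


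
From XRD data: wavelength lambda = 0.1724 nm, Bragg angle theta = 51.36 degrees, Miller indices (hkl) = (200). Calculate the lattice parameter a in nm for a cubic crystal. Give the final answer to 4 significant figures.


d = lambda / (2*sin(theta))
d = 0.1724 / (2*sin(51.36 deg))
d = 0.110359 nm
a = d * sqrt(h^2+k^2+l^2) = 0.110359 * sqrt(4)
a = 0.2207 nm


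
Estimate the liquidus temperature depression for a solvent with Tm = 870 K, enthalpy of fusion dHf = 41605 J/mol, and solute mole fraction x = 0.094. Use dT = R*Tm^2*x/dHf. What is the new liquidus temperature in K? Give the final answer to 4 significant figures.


dT = R*Tm^2*x / dHf
dT = 8.314 * 870^2 * 0.094 / 41605
dT = 14.2177 K
T_new = 870 - 14.2177 = 855.8 K


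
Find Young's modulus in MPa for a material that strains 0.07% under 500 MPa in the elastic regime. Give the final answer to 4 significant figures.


E = sigma / epsilon
epsilon = 0.07% = 7e-04
E = 500 / 7e-04
E = 714300 MPa


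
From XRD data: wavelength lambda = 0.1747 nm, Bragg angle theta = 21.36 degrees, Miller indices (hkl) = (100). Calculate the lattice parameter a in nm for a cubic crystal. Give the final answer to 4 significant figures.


d = lambda / (2*sin(theta))
d = 0.1747 / (2*sin(21.36 deg))
d = 0.239823 nm
a = d * sqrt(h^2+k^2+l^2) = 0.239823 * sqrt(1)
a = 0.2398 nm


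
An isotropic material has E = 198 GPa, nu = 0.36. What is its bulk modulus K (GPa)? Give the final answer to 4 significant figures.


K = E / (3*(1-2*nu))
K = 198 / (3*(1-2*0.36))
K = 235.7 GPa


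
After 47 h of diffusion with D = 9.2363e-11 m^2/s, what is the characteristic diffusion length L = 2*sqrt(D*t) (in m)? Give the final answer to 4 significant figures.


t = 47 hr = 169200 s
Diffusion length = 2*sqrt(D*t)
= 2*sqrt(9.2363e-11 * 169200)
= 7.906e-03 m


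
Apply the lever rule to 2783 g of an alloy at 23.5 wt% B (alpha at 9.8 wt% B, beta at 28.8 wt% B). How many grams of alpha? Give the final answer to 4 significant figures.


f_alpha = (C_beta - C0) / (C_beta - C_alpha)
f_alpha = (28.8 - 23.5) / (28.8 - 9.8) = 0.278947
m_alpha = f_alpha * m_total = 0.278947 * 2783 = 776.3 g


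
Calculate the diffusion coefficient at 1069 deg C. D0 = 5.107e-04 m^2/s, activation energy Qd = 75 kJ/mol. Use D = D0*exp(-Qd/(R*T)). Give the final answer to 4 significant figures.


D = D0 * exp(-Qd / (R*T))
T = 1342.15 K
D = 5.107e-04 * exp(-75e3 / (8.314 * 1342.15))
D = 6.154e-07 m^2/s


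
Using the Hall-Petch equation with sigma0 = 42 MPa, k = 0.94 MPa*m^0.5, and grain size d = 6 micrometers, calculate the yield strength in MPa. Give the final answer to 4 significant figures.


sigma_y = sigma0 + k / sqrt(d)
d = 6 um = 6e-06 m
sigma_y = 42 + 0.94 / sqrt(6e-06)
sigma_y = 425.8 MPa


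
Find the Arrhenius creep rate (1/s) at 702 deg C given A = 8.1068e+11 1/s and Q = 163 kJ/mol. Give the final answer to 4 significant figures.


rate = A * exp(-Q / (R*T))
T = 702 + 273.15 = 975.15 K
rate = 8.1068e+11 * exp(-163e3 / (8.314 * 975.15))
rate = 1504 1/s


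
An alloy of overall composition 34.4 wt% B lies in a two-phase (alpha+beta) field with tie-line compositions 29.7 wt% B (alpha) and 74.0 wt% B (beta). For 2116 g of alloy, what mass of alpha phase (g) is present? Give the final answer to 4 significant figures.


f_alpha = (C_beta - C0) / (C_beta - C_alpha)
f_alpha = (74.0 - 34.4) / (74.0 - 29.7) = 0.893905
m_alpha = f_alpha * m_total = 0.893905 * 2116 = 1892 g


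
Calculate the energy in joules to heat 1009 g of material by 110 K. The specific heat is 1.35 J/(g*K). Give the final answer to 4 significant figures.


Q = m * cp * dT
Q = 1009 * 1.35 * 110
Q = 149800 J


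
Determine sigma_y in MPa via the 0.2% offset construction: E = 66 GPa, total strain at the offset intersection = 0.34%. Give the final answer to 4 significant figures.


Offset strain = 0.002
Elastic strain at yield = total_strain - offset = 3.4e-03 - 0.002 = 1.4e-03
sigma_y = E * elastic_strain = 66000 * 1.4e-03
sigma_y = 92.4 MPa


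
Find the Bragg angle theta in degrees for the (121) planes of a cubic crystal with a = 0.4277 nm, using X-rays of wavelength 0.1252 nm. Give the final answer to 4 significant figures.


d = a / sqrt(h^2+k^2+l^2)
d = 0.4277 / sqrt(6) = 0.174608 nm
lambda = 2*d*sin(theta)  =>  sin(theta) = lambda / (2*d)
sin(theta) = 0.1252 / (2 * 0.174608) = 0.358518
theta = 21.01 deg


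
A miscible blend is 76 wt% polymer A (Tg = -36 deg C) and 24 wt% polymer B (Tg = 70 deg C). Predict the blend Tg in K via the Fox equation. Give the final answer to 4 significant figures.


1/Tg = w1/Tg1 + w2/Tg2 (in Kelvin)
Tg1 = 237.15 K, Tg2 = 343.15 K
1/Tg = 0.76/237.15 + 0.24/343.15
Tg = 256.1 K


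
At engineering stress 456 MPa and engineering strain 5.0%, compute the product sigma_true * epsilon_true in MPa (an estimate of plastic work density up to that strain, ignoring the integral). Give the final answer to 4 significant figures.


sigma_true = sigma_eng * (1 + epsilon_eng)
sigma_true = 456 * (1 + 0.05) = 478.8 MPa
epsilon_true = ln(1 + epsilon_eng)
epsilon_true = ln(1 + 0.05) = 0.0487902
sigma_true * epsilon_true = 478.8 * 0.0487902 = 23.36 MPa


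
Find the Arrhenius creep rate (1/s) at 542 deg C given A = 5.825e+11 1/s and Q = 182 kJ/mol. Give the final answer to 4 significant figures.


rate = A * exp(-Q / (R*T))
T = 542 + 273.15 = 815.15 K
rate = 5.825e+11 * exp(-182e3 / (8.314 * 815.15))
rate = 1.266 1/s


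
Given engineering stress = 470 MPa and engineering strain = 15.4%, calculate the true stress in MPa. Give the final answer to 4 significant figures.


sigma_true = sigma_eng * (1 + epsilon_eng)
sigma_true = 470 * (1 + 0.154)
sigma_true = 542.4 MPa


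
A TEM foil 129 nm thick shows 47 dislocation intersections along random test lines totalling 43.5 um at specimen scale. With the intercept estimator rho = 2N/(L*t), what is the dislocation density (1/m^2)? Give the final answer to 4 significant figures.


rho = 2N / (L * t)
L = 43.5 um = 4.35e-05 m, t = 129 nm = 1.29e-07 m
rho = 2 * 47 / (4.35e-05 * 1.29e-07)
rho = 1.675e+13 1/m^2


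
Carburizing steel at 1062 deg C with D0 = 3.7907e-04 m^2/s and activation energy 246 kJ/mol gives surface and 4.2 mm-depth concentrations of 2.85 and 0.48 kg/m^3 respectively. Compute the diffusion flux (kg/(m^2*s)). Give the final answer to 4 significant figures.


Step 1: D = D0 * exp(-Qd/(R*T))
T = 1062 + 273.15 = 1335.15 K
D = 3.7907e-04 * exp(-246e3 / (8.314 * 1335.15)) = 8.99899e-14 m^2/s
Step 2: J = D * (C1 - C2) / dx
J = 8.99899e-14 * (2.85 - 0.48) / 4.2e-03
J = 5.078e-11 kg/(m^2*s)


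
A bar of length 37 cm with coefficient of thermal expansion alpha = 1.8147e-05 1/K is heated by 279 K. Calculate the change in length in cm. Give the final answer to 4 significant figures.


dL = L0 * alpha * dT
dL = 37 * 1.8147e-05 * 279
dL = 0.1873 cm


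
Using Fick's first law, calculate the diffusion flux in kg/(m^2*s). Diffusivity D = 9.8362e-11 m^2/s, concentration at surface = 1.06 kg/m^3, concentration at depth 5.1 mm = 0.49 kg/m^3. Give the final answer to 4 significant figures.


J = -D * (dC/dx) = D * (C1 - C2) / dx
J = 9.8362e-11 * (1.06 - 0.49) / 5.1e-03
J = 1.099e-08 kg/(m^2*s)


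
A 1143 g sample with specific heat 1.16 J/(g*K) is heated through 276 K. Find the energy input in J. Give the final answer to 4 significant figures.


Q = m * cp * dT
Q = 1143 * 1.16 * 276
Q = 365900 J


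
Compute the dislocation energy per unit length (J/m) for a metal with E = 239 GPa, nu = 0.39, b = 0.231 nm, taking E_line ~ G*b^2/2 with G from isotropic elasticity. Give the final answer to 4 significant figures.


Step 1: G = E / (2*(1+nu))
G = 239 / (2*(1+0.39)) = 85.9712 GPa = 8.59712e+10 Pa
Step 2: E_line = G*b^2/2
b = 0.231 nm = 2.31e-10 m
E_line = 0.5 * 8.59712e+10 * (2.31e-10)^2 = 2.294e-09 J/m


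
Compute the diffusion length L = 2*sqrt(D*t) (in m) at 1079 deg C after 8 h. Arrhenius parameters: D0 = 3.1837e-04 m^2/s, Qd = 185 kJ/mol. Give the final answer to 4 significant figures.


Step 1: D = D0 * exp(-Qd/(R*T))
T = 1352.15 K
D = 3.1837e-04 * exp(-185e3 / (8.314 * 1352.15)) = 2.26974e-11 m^2/s
Step 2: L = 2*sqrt(D*t)
t = 8 h = 28800 s
L = 2*sqrt(2.26974e-11 * 28800) = 1.617e-03 m


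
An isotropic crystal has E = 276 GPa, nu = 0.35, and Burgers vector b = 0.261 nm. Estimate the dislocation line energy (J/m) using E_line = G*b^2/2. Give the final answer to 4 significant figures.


Step 1: G = E / (2*(1+nu))
G = 276 / (2*(1+0.35)) = 102.222 GPa = 1.02222e+11 Pa
Step 2: E_line = G*b^2/2
b = 0.261 nm = 2.61e-10 m
E_line = 0.5 * 1.02222e+11 * (2.61e-10)^2 = 3.482e-09 J/m


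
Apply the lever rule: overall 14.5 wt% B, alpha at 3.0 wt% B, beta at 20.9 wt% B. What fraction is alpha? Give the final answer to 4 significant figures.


f_alpha = (C_beta - C0) / (C_beta - C_alpha)
f_alpha = (20.9 - 14.5) / (20.9 - 3.0)
f_alpha = 0.3575


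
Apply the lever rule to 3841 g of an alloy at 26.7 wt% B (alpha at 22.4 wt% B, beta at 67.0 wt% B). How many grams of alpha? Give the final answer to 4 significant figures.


f_alpha = (C_beta - C0) / (C_beta - C_alpha)
f_alpha = (67.0 - 26.7) / (67.0 - 22.4) = 0.903587
m_alpha = f_alpha * m_total = 0.903587 * 3841 = 3471 g


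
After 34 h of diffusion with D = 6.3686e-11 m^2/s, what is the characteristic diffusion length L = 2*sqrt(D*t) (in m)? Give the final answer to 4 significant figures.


t = 34 hr = 122400 s
Diffusion length = 2*sqrt(D*t)
= 2*sqrt(6.3686e-11 * 122400)
= 5.584e-03 m


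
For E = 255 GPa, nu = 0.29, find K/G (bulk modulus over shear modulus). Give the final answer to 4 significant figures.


G = E / (2*(1+nu))
G = 255 / (2*(1+0.29)) = 98.8372 GPa
K = E / (3*(1-2*nu))
K = 255 / (3*(1-2*0.29)) = 202.381 GPa
K/G = 202.381 / 98.8372 = 2.048


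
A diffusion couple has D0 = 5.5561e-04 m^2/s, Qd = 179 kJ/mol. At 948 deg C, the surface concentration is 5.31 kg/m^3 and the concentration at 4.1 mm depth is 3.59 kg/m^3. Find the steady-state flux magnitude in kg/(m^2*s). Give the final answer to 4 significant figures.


Step 1: D = D0 * exp(-Qd/(R*T))
T = 948 + 273.15 = 1221.15 K
D = 5.5561e-04 * exp(-179e3 / (8.314 * 1221.15)) = 1.22398e-11 m^2/s
Step 2: J = D * (C1 - C2) / dx
J = 1.22398e-11 * (5.31 - 3.59) / 4.1e-03
J = 5.135e-09 kg/(m^2*s)


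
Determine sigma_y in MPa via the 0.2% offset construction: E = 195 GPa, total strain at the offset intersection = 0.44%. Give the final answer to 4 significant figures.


Offset strain = 0.002
Elastic strain at yield = total_strain - offset = 4.4e-03 - 0.002 = 2.4e-03
sigma_y = E * elastic_strain = 195000 * 2.4e-03
sigma_y = 468 MPa


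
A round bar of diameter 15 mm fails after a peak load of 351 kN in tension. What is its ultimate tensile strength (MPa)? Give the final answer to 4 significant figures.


A0 = pi*(d/2)^2 = pi*(15/2)^2 = 176.715 mm^2
UTS = F_max / A0 = 351*1000 / 176.715
UTS = 1986 MPa


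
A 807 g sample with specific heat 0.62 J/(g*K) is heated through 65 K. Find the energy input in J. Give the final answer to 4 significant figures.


Q = m * cp * dT
Q = 807 * 0.62 * 65
Q = 32520 J


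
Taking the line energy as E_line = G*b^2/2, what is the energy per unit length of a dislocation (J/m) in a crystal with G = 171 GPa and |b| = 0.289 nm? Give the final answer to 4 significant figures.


E = G*b^2/2
b = 0.289 nm = 2.89e-10 m
G = 171 GPa = 1.71e+11 Pa
E = 0.5 * 1.71e+11 * (2.89e-10)^2
E = 7.141e-09 J/m


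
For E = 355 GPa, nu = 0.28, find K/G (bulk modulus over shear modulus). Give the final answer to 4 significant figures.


G = E / (2*(1+nu))
G = 355 / (2*(1+0.28)) = 138.672 GPa
K = E / (3*(1-2*nu))
K = 355 / (3*(1-2*0.28)) = 268.939 GPa
K/G = 268.939 / 138.672 = 1.939


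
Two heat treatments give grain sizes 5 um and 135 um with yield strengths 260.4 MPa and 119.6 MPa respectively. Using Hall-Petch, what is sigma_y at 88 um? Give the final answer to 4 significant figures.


sigma_y = sigma0 + k / sqrt(d)
1/sqrt(d1) = 1/sqrt(5e-06) = 447.214;  1/sqrt(d2) = 86.0663
k = (sigma1 - sigma2) / (1/sqrt(d1) - 1/sqrt(d2)) = (260.4 - 119.6) / (447.214 - 86.0663) = 0.389869 MPa*m^0.5
sigma0 = sigma1 - k/sqrt(d1) = 260.4 - 0.389869*447.214 = 86.0455 MPa
sigma_y(d3) = 86.0455 + 0.389869 / sqrt(8.8e-05) = 127.6 MPa


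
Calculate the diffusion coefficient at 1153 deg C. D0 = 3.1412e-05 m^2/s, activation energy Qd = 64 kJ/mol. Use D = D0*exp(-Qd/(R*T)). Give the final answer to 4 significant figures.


D = D0 * exp(-Qd / (R*T))
T = 1426.15 K
D = 3.1412e-05 * exp(-64e3 / (8.314 * 1426.15))
D = 1.422e-07 m^2/s


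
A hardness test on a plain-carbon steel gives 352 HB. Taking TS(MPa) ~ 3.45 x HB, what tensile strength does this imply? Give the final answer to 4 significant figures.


TS (MPa) = 3.45 * HB
TS = 3.45 * 352
TS = 1214 MPa


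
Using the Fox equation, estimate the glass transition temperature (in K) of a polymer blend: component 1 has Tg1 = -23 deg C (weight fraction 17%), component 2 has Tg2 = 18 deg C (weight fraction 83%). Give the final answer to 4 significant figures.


1/Tg = w1/Tg1 + w2/Tg2 (in Kelvin)
Tg1 = 250.15 K, Tg2 = 291.15 K
1/Tg = 0.17/250.15 + 0.83/291.15
Tg = 283.3 K


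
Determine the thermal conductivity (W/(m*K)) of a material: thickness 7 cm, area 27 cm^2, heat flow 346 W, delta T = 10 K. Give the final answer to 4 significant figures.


k = Q*L / (A*dT)
L = 0.07 m, A = 2.7e-03 m^2
k = 346 * 0.07 / (2.7e-03 * 10)
k = 897 W/(m*K)


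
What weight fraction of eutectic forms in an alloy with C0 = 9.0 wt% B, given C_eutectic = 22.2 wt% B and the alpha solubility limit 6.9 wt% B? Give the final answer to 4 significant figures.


f_primary = (C_e - C0) / (C_e - C_alpha_max)
f_primary = (22.2 - 9.0) / (22.2 - 6.9)
f_primary = 0.862745
f_eutectic = 1 - 0.862745 = 0.1373


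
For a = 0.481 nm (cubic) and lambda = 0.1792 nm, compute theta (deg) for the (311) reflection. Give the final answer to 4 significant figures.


d = a / sqrt(h^2+k^2+l^2)
d = 0.481 / sqrt(11) = 0.145027 nm
lambda = 2*d*sin(theta)  =>  sin(theta) = lambda / (2*d)
sin(theta) = 0.1792 / (2 * 0.145027) = 0.617816
theta = 38.16 deg


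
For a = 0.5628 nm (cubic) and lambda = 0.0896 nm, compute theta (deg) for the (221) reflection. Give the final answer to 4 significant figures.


d = a / sqrt(h^2+k^2+l^2)
d = 0.5628 / sqrt(9) = 0.1876 nm
lambda = 2*d*sin(theta)  =>  sin(theta) = lambda / (2*d)
sin(theta) = 0.0896 / (2 * 0.1876) = 0.238806
theta = 13.82 deg


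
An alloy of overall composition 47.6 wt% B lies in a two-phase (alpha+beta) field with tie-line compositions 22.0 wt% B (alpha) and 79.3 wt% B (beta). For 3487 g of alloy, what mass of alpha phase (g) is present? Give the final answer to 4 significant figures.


f_alpha = (C_beta - C0) / (C_beta - C_alpha)
f_alpha = (79.3 - 47.6) / (79.3 - 22.0) = 0.553229
m_alpha = f_alpha * m_total = 0.553229 * 3487 = 1929 g


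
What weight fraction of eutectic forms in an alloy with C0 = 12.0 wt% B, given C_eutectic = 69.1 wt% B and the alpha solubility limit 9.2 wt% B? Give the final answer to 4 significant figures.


f_primary = (C_e - C0) / (C_e - C_alpha_max)
f_primary = (69.1 - 12.0) / (69.1 - 9.2)
f_primary = 0.953255
f_eutectic = 1 - 0.953255 = 0.04674


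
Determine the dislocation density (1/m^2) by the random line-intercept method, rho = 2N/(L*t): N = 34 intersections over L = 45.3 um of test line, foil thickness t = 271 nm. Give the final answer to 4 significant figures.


rho = 2N / (L * t)
L = 45.3 um = 4.53e-05 m, t = 271 nm = 2.71e-07 m
rho = 2 * 34 / (4.53e-05 * 2.71e-07)
rho = 5.539e+12 1/m^2


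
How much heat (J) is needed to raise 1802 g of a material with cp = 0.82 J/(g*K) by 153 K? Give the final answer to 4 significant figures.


Q = m * cp * dT
Q = 1802 * 0.82 * 153
Q = 226100 J


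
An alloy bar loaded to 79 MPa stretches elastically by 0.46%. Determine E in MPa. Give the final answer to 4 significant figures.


E = sigma / epsilon
epsilon = 0.46% = 4.6e-03
E = 79 / 4.6e-03
E = 17170 MPa


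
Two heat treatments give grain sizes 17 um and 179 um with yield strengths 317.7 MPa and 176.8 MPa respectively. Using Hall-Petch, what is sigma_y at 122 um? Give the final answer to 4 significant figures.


sigma_y = sigma0 + k / sqrt(d)
1/sqrt(d1) = 1/sqrt(1.7e-05) = 242.536;  1/sqrt(d2) = 74.7435
k = (sigma1 - sigma2) / (1/sqrt(d1) - 1/sqrt(d2)) = (317.7 - 176.8) / (242.536 - 74.7435) = 0.83973 MPa*m^0.5
sigma0 = sigma1 - k/sqrt(d1) = 317.7 - 0.83973*242.536 = 114.036 MPa
sigma_y(d3) = 114.036 + 0.83973 / sqrt(1.22e-04) = 190.1 MPa


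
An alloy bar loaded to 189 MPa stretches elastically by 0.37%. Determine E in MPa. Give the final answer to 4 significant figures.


E = sigma / epsilon
epsilon = 0.37% = 3.7e-03
E = 189 / 3.7e-03
E = 51080 MPa


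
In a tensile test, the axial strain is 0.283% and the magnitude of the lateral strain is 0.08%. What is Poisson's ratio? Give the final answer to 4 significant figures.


nu = -epsilon_lat / epsilon_axial
Lateral strain is contraction (negative), so using magnitudes:
nu = 0.08 / 0.283
nu = 0.2827
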